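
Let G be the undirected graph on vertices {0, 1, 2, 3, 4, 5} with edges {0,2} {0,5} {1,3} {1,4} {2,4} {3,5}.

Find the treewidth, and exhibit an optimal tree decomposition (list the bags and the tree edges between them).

Treewidth 2.
One such decomposition:
Bags: B1 = {0, 2, 4}  B2 = {0, 1, 4}  B3 = {0, 1, 3}  B4 = {0, 3, 5}
Tree: B1–B2, B2–B3, B3–B4

Every bag has size at most 3, so the width is 3 − 1 = 2 and tw(G) ≤ 2. The edges 0–2–4–1–3–5–0 form a cycle, so G is not a tree and its treewidth is at least 2. Combining the bounds, tw(G) = 2.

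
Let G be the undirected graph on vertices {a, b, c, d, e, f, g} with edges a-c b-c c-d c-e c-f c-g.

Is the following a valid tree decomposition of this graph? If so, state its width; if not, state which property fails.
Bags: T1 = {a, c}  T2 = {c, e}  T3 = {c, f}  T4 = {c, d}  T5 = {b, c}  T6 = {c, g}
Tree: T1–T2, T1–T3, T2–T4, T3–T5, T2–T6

Yes; width 1.

Every vertex of G appears in some bag (union = {a, b, c, d, e, f, g}); every edge is covered by a bag; and for each vertex v the set of bags containing v is connected in the bag tree. The decomposition is therefore valid. The largest bag has 2 vertices, so the width is 1.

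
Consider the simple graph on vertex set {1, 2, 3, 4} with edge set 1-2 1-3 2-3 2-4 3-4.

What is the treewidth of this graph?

A width-2 tree decomposition is:
Bags: B1 = {2, 3, 4}  B2 = {1, 2, 3}
Tree: B1–B2
Each bag holds 3 vertices, so the decomposition has width 2, which upper-bounds the treewidth. Conversely, {1, 2, 3} is a clique of size 3, and the vertices of any clique must share a bag in every tree decomposition; so some bag has ≥ 3 vertices and tw(G) ≥ 2. Combining the bounds, tw(G) = 2.

2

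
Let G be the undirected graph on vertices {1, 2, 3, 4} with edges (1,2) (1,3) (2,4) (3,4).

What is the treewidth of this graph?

A width-2 tree decomposition is:
Bags: B1 = {1, 3, 4}  B2 = {1, 2, 4}
Tree: B1–B2
Every bag has size at most 3, so the width is 3 − 1 = 2 and tw(G) ≤ 2. The edges 4–3–1–2–4 form a cycle, so G is not a tree and its treewidth is at least 2. Combining the bounds, tw(G) = 2.

2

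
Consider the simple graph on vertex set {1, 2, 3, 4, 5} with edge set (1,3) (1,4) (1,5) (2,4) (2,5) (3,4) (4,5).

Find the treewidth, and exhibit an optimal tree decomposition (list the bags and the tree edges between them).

Treewidth 2.
One optimal decomposition is:
Bags: B1 = {1, 4, 5}  B2 = {2, 4, 5}  B3 = {1, 3, 4}
Tree: B1–B2, B1–B3

Every bag has size at most 3, so the width is 3 − 1 = 2 and tw(G) ≤ 2. For the lower bound, the 3 vertices {1, 3, 4} are pairwise adjacent, and any tree decomposition puts a clique entirely inside one bag — forcing width ≥ 2. The upper and lower bounds meet at 2, so that is the treewidth.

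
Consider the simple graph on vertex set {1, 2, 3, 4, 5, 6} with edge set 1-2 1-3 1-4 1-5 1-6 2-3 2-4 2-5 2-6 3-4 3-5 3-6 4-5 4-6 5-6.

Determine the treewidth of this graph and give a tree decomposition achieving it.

Treewidth 5.
Bags: B1 = {1, 2, 3, 4, 5, 6}
Tree: (single bag)

A single bag containing all 6 vertices is trivially a valid decomposition of width 5. Conversely, {1, 2, 3, 4, 5, 6} is a clique of size 6, and the vertices of any clique must share a bag in every tree decomposition; so some bag has ≥ 6 vertices and tw(G) ≥ 5. Therefore the treewidth is 5.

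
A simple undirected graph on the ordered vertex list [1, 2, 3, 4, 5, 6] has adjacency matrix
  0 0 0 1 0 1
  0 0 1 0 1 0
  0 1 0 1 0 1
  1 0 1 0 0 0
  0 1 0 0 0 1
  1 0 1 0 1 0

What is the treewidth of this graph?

A width-2 tree decomposition is:
Bags: B1 = {1, 3, 4}  B2 = {1, 3, 6}  B3 = {2, 3, 6}  B4 = {2, 5, 6}
Tree: B1–B2, B2–B3, B3–B4
Each bag holds 3 vertices, so the decomposition has width 2, which upper-bounds the treewidth. For the lower bound, G contains the cycle 4–1–6–3–4, so G is not a forest; only forests have treewidth ≤ 1, hence tw(G) ≥ 2. Combining the bounds, tw(G) = 2.

2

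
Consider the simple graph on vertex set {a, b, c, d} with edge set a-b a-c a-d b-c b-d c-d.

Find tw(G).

3

A width-3 tree decomposition is:
Bags: B1 = {a, b, c, d}
Tree: (single bag)
With just one bag of size 4, the width is 4 − 1 = 3, so tw(G) ≤ 3. For the lower bound, the 4 vertices {a, b, c, d} are pairwise adjacent, and any tree decomposition puts a clique entirely inside one bag — forcing width ≥ 3. Combining the bounds, tw(G) = 3.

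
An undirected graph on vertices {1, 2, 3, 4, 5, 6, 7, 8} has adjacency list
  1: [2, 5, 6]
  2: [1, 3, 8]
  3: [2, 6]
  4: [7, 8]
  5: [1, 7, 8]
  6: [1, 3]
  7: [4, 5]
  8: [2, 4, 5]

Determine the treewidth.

A width-2 tree decomposition is:
Bags: B1 = {4, 5, 7}  B2 = {4, 5, 8}  B3 = {1, 5, 8}  B4 = {1, 2, 8}  B5 = {1, 2, 6}  B6 = {2, 3, 6}
Tree: B1–B2, B2–B3, B3–B4, B4–B5, B5–B6
The largest bag has 3 vertices, giving width 2; this decomposition certifies tw(G) ≤ 2. Since 7–4–8–5–7 is a cycle in G, G is not acyclic. Forests are exactly the graphs of treewidth ≤ 1, so tw(G) ≥ 2. Combining the bounds, tw(G) = 2.

2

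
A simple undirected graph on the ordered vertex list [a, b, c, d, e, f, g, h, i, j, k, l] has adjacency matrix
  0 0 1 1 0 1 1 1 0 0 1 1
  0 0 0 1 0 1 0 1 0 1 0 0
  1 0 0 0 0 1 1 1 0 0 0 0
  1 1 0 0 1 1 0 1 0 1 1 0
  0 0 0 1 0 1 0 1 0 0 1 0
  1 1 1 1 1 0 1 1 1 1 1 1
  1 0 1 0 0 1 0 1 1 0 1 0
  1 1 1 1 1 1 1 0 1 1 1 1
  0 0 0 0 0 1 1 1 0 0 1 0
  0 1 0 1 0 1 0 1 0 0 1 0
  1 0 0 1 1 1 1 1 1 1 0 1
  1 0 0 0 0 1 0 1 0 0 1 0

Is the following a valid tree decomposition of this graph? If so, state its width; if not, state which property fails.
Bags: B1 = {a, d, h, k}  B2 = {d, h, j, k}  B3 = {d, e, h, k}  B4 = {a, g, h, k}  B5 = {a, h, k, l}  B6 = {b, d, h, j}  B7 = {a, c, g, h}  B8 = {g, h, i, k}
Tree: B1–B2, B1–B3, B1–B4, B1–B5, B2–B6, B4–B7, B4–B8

A tree decomposition must satisfy three properties: every vertex lies in some bag; for every edge, both endpoints lie together in some bag; and for every vertex, the bags containing it form a connected subtree. Here vertex f appears in no bag, so the decomposition is invalid.

No — vertex f appears in no bag.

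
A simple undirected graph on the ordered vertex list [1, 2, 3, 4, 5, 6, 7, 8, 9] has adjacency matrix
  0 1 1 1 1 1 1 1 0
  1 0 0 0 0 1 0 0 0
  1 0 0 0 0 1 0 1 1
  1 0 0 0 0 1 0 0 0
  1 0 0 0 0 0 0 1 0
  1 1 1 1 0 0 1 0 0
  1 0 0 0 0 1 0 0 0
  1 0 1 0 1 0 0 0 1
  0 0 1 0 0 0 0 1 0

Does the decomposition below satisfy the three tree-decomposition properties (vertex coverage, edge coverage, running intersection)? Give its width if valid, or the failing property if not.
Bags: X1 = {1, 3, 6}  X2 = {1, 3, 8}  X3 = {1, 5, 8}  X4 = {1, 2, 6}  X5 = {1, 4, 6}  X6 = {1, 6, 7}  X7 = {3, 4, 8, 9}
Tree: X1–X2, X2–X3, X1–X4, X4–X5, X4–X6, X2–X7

A tree decomposition must satisfy three properties: every vertex lies in some bag; for every edge, both endpoints lie together in some bag; and for every vertex, the bags containing it form a connected subtree. Here bags containing vertex 4 are not connected in the tree, so the decomposition is invalid.

No — bags containing vertex 4 are not connected in the tree.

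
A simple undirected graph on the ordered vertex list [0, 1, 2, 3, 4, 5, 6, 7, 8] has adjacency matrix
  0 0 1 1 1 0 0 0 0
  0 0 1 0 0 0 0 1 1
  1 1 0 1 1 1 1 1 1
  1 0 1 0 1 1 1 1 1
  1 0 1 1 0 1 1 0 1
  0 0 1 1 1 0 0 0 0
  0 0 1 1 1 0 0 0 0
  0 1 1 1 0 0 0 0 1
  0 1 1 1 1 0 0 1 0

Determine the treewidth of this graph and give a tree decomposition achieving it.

The largest bag has 4 vertices, giving width 3; this decomposition certifies tw(G) ≤ 3. For the lower bound, the 4 vertices {1, 2, 7, 8} are pairwise adjacent, and any tree decomposition puts a clique entirely inside one bag — forcing width ≥ 3. Therefore the treewidth is 3.

Treewidth 3.
One optimal decomposition is:
Bags: B1 = {0, 2, 3, 4}  B2 = {2, 3, 4, 8}  B3 = {2, 3, 7, 8}  B4 = {2, 3, 4, 6}  B5 = {2, 3, 4, 5}  B6 = {1, 2, 7, 8}
Tree: B1–B2, B2–B3, B1–B4, B1–B5, B3–B6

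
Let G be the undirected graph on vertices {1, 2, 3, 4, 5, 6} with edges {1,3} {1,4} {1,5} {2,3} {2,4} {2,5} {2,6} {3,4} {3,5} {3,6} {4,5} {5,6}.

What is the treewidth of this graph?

3

A width-3 tree decomposition is:
Bags: B1 = {2, 3, 4, 5}  B2 = {1, 3, 4, 5}  B3 = {2, 3, 5, 6}
Tree: B1–B2, B1–B3
Each bag holds 4 vertices, so the decomposition has width 3, which upper-bounds the treewidth. Conversely, {1, 3, 4, 5} is a clique of size 4, and the vertices of any clique must share a bag in every tree decomposition; so some bag has ≥ 4 vertices and tw(G) ≥ 3. Combining the bounds, tw(G) = 3.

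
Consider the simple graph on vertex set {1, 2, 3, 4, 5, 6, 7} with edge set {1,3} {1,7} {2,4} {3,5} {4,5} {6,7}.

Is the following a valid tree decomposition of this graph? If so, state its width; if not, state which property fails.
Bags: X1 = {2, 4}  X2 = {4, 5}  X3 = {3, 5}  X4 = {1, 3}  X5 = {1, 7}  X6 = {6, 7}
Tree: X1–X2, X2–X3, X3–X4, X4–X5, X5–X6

Every vertex of G appears in some bag (union = {1, 2, 3, 4, 5, 6, 7}); every edge is covered by a bag; and for each vertex v the set of bags containing v is connected in the bag tree. The decomposition is therefore valid. The largest bag has 2 vertices, so the width is 1.

Yes; width 1.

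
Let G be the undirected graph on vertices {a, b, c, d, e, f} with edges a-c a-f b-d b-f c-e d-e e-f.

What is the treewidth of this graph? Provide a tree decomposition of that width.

The largest bag has 3 vertices, giving width 2; this decomposition certifies tw(G) ≤ 2. The edges d–b–f–e–d form a cycle, so G is not a tree and its treewidth is at least 2. The upper and lower bounds meet at 2, so that is the treewidth.

Treewidth 2.
One optimal decomposition is:
Bags: B1 = {b, d, e}  B2 = {b, e, f}  B3 = {c, e, f}  B4 = {a, c, f}
Tree: B1–B2, B2–B3, B3–B4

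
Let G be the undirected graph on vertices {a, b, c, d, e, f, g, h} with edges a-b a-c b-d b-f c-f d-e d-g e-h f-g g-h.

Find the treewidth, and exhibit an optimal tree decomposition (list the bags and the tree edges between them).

The largest bag has 3 vertices, giving width 2; this decomposition certifies tw(G) ≤ 2. Since e–h–g–d–e is a cycle in G, G is not acyclic. Forests are exactly the graphs of treewidth ≤ 1, so tw(G) ≥ 2. Hence tw(G) = 2 exactly.

Treewidth 2.
Bags: B1 = {d, e, h}  B2 = {d, g, h}  B3 = {b, d, g}  B4 = {b, f, g}  B5 = {a, b, f}  B6 = {a, c, f}
Tree: B1–B2, B2–B3, B3–B4, B4–B5, B5–B6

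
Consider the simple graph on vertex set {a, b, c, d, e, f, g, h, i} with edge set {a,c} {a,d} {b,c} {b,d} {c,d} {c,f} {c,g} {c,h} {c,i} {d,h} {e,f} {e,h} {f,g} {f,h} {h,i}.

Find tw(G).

2

A width-2 tree decomposition is:
Bags: B1 = {c, d, h}  B2 = {a, c, d}  B3 = {c, h, i}  B4 = {c, f, h}  B5 = {c, f, g}  B6 = {b, c, d}  B7 = {e, f, h}
Tree: B1–B2, B1–B3, B3–B4, B4–B5, B1–B6, B4–B7
The largest bag has 3 vertices, giving width 2; this decomposition certifies tw(G) ≤ 2. Conversely, {e, f, h} is a clique of size 3, and the vertices of any clique must share a bag in every tree decomposition; so some bag has ≥ 3 vertices and tw(G) ≥ 2. The upper and lower bounds meet at 2, so that is the treewidth.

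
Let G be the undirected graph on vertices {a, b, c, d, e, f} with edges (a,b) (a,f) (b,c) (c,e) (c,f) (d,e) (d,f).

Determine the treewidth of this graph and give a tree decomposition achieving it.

Treewidth 2.
Bags: B1 = {a, b, c}  B2 = {a, c, f}  B3 = {c, e, f}  B4 = {d, e, f}
Tree: B1–B2, B2–B3, B3–B4

Every bag has size at most 3, so the width is 3 − 1 = 2 and tw(G) ≤ 2. For the lower bound, G contains the cycle b–a–f–c–b, so G is not a forest; only forests have treewidth ≤ 1, hence tw(G) ≥ 2. Therefore the treewidth is 2.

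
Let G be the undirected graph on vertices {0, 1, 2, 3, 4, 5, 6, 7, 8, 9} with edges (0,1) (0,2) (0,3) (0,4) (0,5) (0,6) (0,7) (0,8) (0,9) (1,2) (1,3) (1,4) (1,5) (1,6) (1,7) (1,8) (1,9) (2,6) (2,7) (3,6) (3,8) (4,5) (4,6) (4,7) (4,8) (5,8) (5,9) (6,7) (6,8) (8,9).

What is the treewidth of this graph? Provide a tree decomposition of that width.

Each bag holds 5 vertices, so the decomposition has width 4, which upper-bounds the treewidth. Conversely, {0, 1, 5, 8, 9} is a clique of size 5, and the vertices of any clique must share a bag in every tree decomposition; so some bag has ≥ 5 vertices and tw(G) ≥ 4. Combining the bounds, tw(G) = 4.

Treewidth 4.
One optimal decomposition is:
Bags: B1 = {0, 1, 4, 6, 8}  B2 = {0, 1, 4, 5, 8}  B3 = {0, 1, 5, 8, 9}  B4 = {0, 1, 4, 6, 7}  B5 = {0, 1, 2, 6, 7}  B6 = {0, 1, 3, 6, 8}
Tree: B1–B2, B2–B3, B1–B4, B4–B5, B1–B6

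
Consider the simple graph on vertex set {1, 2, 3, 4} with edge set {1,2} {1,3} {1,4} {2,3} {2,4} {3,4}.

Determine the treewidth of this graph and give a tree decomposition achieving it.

A single bag containing all 4 vertices is trivially a valid decomposition of width 3. Conversely, {1, 2, 3, 4} is a clique of size 4, and the vertices of any clique must share a bag in every tree decomposition; so some bag has ≥ 4 vertices and tw(G) ≥ 3. Combining the bounds, tw(G) = 3.

Treewidth 3.
One such decomposition:
Bags: B1 = {1, 2, 3, 4}
Tree: (single bag)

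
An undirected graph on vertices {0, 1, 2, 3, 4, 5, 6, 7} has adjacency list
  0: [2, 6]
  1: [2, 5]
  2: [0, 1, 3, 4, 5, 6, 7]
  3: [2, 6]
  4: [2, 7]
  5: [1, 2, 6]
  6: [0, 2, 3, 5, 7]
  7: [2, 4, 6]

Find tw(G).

A width-2 tree decomposition is:
Bags: B1 = {2, 5, 6}  B2 = {2, 3, 6}  B3 = {1, 2, 5}  B4 = {2, 6, 7}  B5 = {0, 2, 6}  B6 = {2, 4, 7}
Tree: B1–B2, B1–B3, B1–B4, B4–B5, B4–B6
Every bag has size at most 3, so the width is 3 − 1 = 2 and tw(G) ≤ 2. Conversely, {1, 2, 5} is a clique of size 3, and the vertices of any clique must share a bag in every tree decomposition; so some bag has ≥ 3 vertices and tw(G) ≥ 2. Hence tw(G) = 2 exactly.

2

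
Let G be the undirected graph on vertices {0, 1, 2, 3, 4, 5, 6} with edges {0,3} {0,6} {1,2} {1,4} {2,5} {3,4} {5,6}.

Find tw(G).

A width-2 tree decomposition is:
Bags: B1 = {0, 5, 6}  B2 = {0, 2, 5}  B3 = {0, 1, 2}  B4 = {0, 1, 4}  B5 = {0, 3, 4}
Tree: B1–B2, B2–B3, B3–B4, B4–B5
Each bag holds 3 vertices, so the decomposition has width 2, which upper-bounds the treewidth. For the lower bound, G contains the cycle 0–6–5–2–1–4–3–0, so G is not a forest; only forests have treewidth ≤ 1, hence tw(G) ≥ 2. The upper and lower bounds meet at 2, so that is the treewidth.

2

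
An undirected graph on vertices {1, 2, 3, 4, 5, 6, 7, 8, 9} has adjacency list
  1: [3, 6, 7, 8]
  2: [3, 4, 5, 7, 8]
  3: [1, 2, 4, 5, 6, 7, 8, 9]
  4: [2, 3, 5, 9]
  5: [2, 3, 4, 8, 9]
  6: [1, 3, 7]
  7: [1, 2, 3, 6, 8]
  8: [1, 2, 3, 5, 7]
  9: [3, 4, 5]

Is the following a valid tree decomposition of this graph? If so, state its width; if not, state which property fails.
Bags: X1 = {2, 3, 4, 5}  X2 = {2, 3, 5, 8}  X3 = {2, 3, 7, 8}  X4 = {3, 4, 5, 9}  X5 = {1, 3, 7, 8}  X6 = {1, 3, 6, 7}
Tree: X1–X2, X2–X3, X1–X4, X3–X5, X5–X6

Vertex coverage: the bags together contain {1, 2, 3, 4, 5, 6, 7, 8, 9}, the full vertex set. Edge coverage: each edge of G has both endpoints in at least one bag. Running intersection: for every vertex, the bags containing it form a connected subtree. All three properties hold, so this is a valid tree decomposition of width max|bag| − 1 = 3, and hence tw(G) ≤ 3.

Yes; width 3.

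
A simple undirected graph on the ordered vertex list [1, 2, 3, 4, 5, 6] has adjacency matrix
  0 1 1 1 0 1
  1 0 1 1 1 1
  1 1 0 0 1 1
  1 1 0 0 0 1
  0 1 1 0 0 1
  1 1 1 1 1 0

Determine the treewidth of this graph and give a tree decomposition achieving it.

Treewidth 3.
One optimal decomposition is:
Bags: B1 = {1, 2, 4, 6}  B2 = {1, 2, 3, 6}  B3 = {2, 3, 5, 6}
Tree: B1–B2, B2–B3

Every bag has size at most 4, so the width is 4 − 1 = 3 and tw(G) ≤ 3. Conversely, {1, 2, 3, 6} is a clique of size 4, and the vertices of any clique must share a bag in every tree decomposition; so some bag has ≥ 4 vertices and tw(G) ≥ 3. Therefore the treewidth is 3.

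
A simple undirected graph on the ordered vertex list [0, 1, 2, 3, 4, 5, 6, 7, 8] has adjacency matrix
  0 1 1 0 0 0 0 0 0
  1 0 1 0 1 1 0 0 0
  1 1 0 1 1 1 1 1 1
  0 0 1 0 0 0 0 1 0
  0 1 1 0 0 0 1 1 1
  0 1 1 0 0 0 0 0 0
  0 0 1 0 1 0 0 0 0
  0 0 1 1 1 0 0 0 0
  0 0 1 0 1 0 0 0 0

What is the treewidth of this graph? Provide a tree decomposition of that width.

Treewidth 2.
One optimal decomposition is:
Bags: B1 = {1, 2, 4}  B2 = {1, 2, 5}  B3 = {2, 4, 7}  B4 = {2, 4, 6}  B5 = {0, 1, 2}  B6 = {2, 3, 7}  B7 = {2, 4, 8}
Tree: B1–B2, B1–B3, B1–B4, B1–B5, B3–B6, B3–B7

Every bag has size at most 3, so the width is 3 − 1 = 2 and tw(G) ≤ 2. On the other hand G contains the 3-clique {0, 1, 2}. A clique must lie in a single bag of any decomposition, so no decomposition can have width below 2. Combining the bounds, tw(G) = 2.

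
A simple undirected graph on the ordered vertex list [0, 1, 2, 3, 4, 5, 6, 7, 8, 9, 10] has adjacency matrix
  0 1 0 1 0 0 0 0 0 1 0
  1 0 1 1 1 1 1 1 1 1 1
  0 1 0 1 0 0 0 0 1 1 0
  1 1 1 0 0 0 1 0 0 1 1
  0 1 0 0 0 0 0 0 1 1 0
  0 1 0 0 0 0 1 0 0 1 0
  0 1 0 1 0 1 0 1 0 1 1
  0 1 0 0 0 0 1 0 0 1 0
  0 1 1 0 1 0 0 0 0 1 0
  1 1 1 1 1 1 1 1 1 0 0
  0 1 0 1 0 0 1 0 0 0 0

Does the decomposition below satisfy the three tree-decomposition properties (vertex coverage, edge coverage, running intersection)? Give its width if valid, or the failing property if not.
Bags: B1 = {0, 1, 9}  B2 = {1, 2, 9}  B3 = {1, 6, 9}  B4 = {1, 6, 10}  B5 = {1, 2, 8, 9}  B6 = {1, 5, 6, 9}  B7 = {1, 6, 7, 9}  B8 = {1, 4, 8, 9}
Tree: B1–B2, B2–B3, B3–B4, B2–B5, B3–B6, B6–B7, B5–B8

A tree decomposition must satisfy three properties: every vertex lies in some bag; for every edge, both endpoints lie together in some bag; and for every vertex, the bags containing it form a connected subtree. Here vertex 3 appears in no bag, so the decomposition is invalid.

No — vertex 3 appears in no bag.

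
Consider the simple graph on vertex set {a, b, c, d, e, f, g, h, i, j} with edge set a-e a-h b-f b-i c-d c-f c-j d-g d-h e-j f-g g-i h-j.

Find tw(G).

2

A width-2 tree decomposition is:
Bags: B1 = {a, e, h}  B2 = {e, h, j}  B3 = {d, h, j}  B4 = {c, d, j}  B5 = {c, d, g}  B6 = {c, f, g}  B7 = {f, g, i}  B8 = {b, f, i}
Tree: B1–B2, B2–B3, B3–B4, B4–B5, B5–B6, B6–B7, B7–B8
The largest bag has 3 vertices, giving width 2; this decomposition certifies tw(G) ≤ 2. Since a–e–j–h–a is a cycle in G, G is not acyclic. Forests are exactly the graphs of treewidth ≤ 1, so tw(G) ≥ 2. Therefore the treewidth is 2.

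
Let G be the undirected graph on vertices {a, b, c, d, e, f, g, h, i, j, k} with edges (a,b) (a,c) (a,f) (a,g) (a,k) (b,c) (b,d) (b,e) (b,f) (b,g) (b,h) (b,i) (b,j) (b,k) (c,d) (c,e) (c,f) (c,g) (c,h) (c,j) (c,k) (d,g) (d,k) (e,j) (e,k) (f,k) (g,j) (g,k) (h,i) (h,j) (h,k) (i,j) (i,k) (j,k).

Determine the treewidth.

4

A width-4 tree decomposition is:
Bags: B1 = {b, c, e, j, k}  B2 = {b, c, h, j, k}  B3 = {b, c, g, j, k}  B4 = {b, c, d, g, k}  B5 = {a, b, c, g, k}  B6 = {a, b, c, f, k}  B7 = {b, h, i, j, k}
Tree: B1–B2, B2–B3, B3–B4, B3–B5, B5–B6, B2–B7
The largest bag has 5 vertices, giving width 4; this decomposition certifies tw(G) ≤ 4. Conversely, {b, c, d, g, k} is a clique of size 5, and the vertices of any clique must share a bag in every tree decomposition; so some bag has ≥ 5 vertices and tw(G) ≥ 4. Hence tw(G) = 4 exactly.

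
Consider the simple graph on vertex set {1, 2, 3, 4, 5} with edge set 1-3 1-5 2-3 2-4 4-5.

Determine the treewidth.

A width-2 tree decomposition is:
Bags: B1 = {2, 3, 4}  B2 = {1, 3, 4}  B3 = {1, 4, 5}
Tree: B1–B2, B2–B3
The largest bag has 3 vertices, giving width 2; this decomposition certifies tw(G) ≤ 2. For the lower bound, G contains the cycle 4–2–3–1–5–4, so G is not a forest; only forests have treewidth ≤ 1, hence tw(G) ≥ 2. Combining the bounds, tw(G) = 2.

2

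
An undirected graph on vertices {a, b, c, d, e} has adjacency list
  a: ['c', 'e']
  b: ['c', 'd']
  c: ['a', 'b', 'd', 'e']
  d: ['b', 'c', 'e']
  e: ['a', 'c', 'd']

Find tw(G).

A width-2 tree decomposition is:
Bags: B1 = {c, d, e}  B2 = {b, c, d}  B3 = {a, c, e}
Tree: B1–B2, B1–B3
The largest bag has 3 vertices, giving width 2; this decomposition certifies tw(G) ≤ 2. Conversely, {c, d, e} is a clique of size 3, and the vertices of any clique must share a bag in every tree decomposition; so some bag has ≥ 3 vertices and tw(G) ≥ 2. Combining the bounds, tw(G) = 2.

2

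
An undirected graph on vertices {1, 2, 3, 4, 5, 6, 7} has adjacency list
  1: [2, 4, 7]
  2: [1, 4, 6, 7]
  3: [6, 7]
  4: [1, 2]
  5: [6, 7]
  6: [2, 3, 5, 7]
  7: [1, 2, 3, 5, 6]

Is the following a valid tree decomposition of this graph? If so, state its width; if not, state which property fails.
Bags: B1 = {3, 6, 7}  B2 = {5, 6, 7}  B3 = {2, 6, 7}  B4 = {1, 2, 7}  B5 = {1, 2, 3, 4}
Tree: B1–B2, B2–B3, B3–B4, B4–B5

No — bags containing vertex 3 are not connected in the tree.

A tree decomposition must satisfy three properties: every vertex lies in some bag; for every edge, both endpoints lie together in some bag; and for every vertex, the bags containing it form a connected subtree. Here bags containing vertex 3 are not connected in the tree, so the decomposition is invalid.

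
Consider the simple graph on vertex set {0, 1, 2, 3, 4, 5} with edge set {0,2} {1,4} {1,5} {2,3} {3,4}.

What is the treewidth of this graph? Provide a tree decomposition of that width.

Treewidth 1.
Bags: B1 = {1, 5}  B2 = {1, 4}  B3 = {3, 4}  B4 = {2, 3}  B5 = {0, 2}
Tree: B1–B2, B2–B3, B3–B4, B4–B5

The largest bag has 2 vertices, giving width 1; this decomposition certifies tw(G) ≤ 1. G has an edge, so its treewidth is at least 1. Combining the bounds, tw(G) = 1.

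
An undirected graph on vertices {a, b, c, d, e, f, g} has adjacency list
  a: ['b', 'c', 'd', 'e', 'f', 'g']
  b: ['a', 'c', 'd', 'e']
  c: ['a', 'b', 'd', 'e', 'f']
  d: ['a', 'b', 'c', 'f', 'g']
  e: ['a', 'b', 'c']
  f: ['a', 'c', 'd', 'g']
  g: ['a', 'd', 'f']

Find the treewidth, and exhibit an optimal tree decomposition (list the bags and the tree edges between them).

Treewidth 3.
One such decomposition:
Bags: B1 = {a, b, c, e}  B2 = {a, b, c, d}  B3 = {a, c, d, f}  B4 = {a, d, f, g}
Tree: B1–B2, B2–B3, B3–B4

Each bag holds 4 vertices, so the decomposition has width 3, which upper-bounds the treewidth. For the lower bound, the 4 vertices {a, d, f, g} are pairwise adjacent, and any tree decomposition puts a clique entirely inside one bag — forcing width ≥ 3. Therefore the treewidth is 3.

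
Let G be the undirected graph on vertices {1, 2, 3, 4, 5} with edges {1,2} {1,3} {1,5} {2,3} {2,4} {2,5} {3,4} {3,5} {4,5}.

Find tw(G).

3

A width-3 tree decomposition is:
Bags: B1 = {2, 3, 4, 5}  B2 = {1, 2, 3, 5}
Tree: B1–B2
Every bag has size at most 4, so the width is 4 − 1 = 3 and tw(G) ≤ 3. Conversely, {1, 2, 3, 5} is a clique of size 4, and the vertices of any clique must share a bag in every tree decomposition; so some bag has ≥ 4 vertices and tw(G) ≥ 3. The upper and lower bounds meet at 3, so that is the treewidth.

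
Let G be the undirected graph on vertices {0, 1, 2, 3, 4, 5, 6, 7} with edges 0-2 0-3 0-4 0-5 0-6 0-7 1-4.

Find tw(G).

A width-1 tree decomposition is:
Bags: B1 = {0, 3}  B2 = {0, 7}  B3 = {0, 2}  B4 = {0, 5}  B5 = {0, 4}  B6 = {1, 4}  B7 = {0, 6}
Tree: B1–B2, B2–B3, B3–B4, B3–B5, B5–B6, B3–B7
Each bag holds 2 vertices, so the decomposition has width 1, which upper-bounds the treewidth. G has an edge, so its treewidth is at least 1. Combining the bounds, tw(G) = 1.

1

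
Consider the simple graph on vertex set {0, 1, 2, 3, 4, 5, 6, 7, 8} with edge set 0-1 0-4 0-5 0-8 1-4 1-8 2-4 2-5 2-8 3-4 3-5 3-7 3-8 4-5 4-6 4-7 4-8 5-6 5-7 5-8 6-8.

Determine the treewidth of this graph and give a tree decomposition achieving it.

Every bag has size at most 4, so the width is 4 − 1 = 3 and tw(G) ≤ 3. For the lower bound, the 4 vertices {0, 1, 4, 8} are pairwise adjacent, and any tree decomposition puts a clique entirely inside one bag — forcing width ≥ 3. The upper and lower bounds meet at 3, so that is the treewidth.

Treewidth 3.
One optimal decomposition is:
Bags: B1 = {3, 4, 5, 8}  B2 = {0, 4, 5, 8}  B3 = {3, 4, 5, 7}  B4 = {0, 1, 4, 8}  B5 = {4, 5, 6, 8}  B6 = {2, 4, 5, 8}
Tree: B1–B2, B1–B3, B2–B4, B1–B5, B2–B6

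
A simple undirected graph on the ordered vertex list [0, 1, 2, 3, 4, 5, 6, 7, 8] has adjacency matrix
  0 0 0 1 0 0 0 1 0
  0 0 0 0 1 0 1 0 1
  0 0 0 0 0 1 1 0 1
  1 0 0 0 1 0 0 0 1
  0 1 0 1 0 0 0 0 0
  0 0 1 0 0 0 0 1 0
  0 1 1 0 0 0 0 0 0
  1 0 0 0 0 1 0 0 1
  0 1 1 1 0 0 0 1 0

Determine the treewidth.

3

A width-3 tree decomposition is:
Bags: B1 = {0, 3, 5, 7}  B2 = {3, 5, 7, 8}  B3 = {2, 3, 5, 8}  B4 = {2, 3, 4, 8}  B5 = {1, 2, 4, 8}  B6 = {1, 2, 4, 6}
Tree: B1–B2, B2–B3, B3–B4, B4–B5, B5–B6
The largest bag has 4 vertices, giving width 3; this decomposition certifies tw(G) ≤ 3. For the lower bound: the 4 vertex sets {0,5,7}, {3}, {8}, {1,2,4,6} are disjoint, each induces a connected subgraph, and every pair is joined by at least one edge of G. Contracting each set to a single vertex therefore yields K_{4} as a minor, and since treewidth is minor-monotone, tw(G) ≥ tw(K_{4}) = 3. Hence tw(G) = 3 exactly.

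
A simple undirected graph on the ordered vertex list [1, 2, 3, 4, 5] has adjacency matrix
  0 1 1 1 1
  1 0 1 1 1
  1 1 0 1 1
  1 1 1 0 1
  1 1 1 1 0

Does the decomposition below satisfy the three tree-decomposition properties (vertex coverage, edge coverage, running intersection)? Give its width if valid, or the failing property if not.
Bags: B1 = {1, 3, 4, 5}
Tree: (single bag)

A tree decomposition must satisfy three properties: every vertex lies in some bag; for every edge, both endpoints lie together in some bag; and for every vertex, the bags containing it form a connected subtree. Here vertex 2 appears in no bag, so the decomposition is invalid.

No — vertex 2 appears in no bag.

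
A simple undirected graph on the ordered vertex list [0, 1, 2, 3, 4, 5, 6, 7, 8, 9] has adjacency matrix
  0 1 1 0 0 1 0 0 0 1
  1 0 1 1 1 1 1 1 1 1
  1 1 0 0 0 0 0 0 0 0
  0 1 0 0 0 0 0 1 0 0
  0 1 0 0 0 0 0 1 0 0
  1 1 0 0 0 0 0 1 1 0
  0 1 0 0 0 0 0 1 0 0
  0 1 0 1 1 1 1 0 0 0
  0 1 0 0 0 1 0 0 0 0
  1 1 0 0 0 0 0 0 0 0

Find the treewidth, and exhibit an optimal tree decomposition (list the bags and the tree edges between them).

Treewidth 2.
One optimal decomposition is:
Bags: B1 = {0, 1, 2}  B2 = {0, 1, 5}  B3 = {1, 5, 8}  B4 = {1, 5, 7}  B5 = {0, 1, 9}  B6 = {1, 6, 7}  B7 = {1, 4, 7}  B8 = {1, 3, 7}
Tree: B1–B2, B2–B3, B2–B4, B2–B5, B4–B6, B4–B7, B4–B8

Every bag has size at most 3, so the width is 3 − 1 = 2 and tw(G) ≤ 2. Conversely, {0, 1, 9} is a clique of size 3, and the vertices of any clique must share a bag in every tree decomposition; so some bag has ≥ 3 vertices and tw(G) ≥ 2. Hence tw(G) = 2 exactly.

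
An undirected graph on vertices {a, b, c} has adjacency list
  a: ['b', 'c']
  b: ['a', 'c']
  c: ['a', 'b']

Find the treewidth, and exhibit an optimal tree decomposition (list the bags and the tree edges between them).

With just one bag of size 3, the width is 3 − 1 = 2, so tw(G) ≤ 2. For the lower bound, the 3 vertices {a, b, c} are pairwise adjacent, and any tree decomposition puts a clique entirely inside one bag — forcing width ≥ 2. Hence tw(G) = 2 exactly.

Treewidth 2.
Bags: B1 = {a, b, c}
Tree: (single bag)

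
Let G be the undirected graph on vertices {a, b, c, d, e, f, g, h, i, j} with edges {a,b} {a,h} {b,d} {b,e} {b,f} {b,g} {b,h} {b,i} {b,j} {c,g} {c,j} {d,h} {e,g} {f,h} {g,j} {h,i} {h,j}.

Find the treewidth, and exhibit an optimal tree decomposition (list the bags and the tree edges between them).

Each bag holds 3 vertices, so the decomposition has width 2, which upper-bounds the treewidth. For the lower bound, the 3 vertices {c, g, j} are pairwise adjacent, and any tree decomposition puts a clique entirely inside one bag — forcing width ≥ 2. The upper and lower bounds meet at 2, so that is the treewidth.

Treewidth 2.
Bags: B1 = {a, b, h}  B2 = {b, h, j}  B3 = {b, f, h}  B4 = {b, h, i}  B5 = {b, g, j}  B6 = {c, g, j}  B7 = {b, d, h}  B8 = {b, e, g}
Tree: B1–B2, B1–B3, B1–B4, B2–B5, B5–B6, B2–B7, B5–B8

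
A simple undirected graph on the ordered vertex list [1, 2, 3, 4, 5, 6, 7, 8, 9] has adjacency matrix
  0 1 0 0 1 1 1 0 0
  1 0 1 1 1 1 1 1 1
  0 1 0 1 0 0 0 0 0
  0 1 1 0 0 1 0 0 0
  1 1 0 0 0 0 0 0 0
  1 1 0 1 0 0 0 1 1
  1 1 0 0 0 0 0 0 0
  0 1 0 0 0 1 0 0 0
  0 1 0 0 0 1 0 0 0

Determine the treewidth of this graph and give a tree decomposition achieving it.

Every bag has size at most 3, so the width is 3 − 1 = 2 and tw(G) ≤ 2. For the lower bound, the 3 vertices {2, 3, 4} are pairwise adjacent, and any tree decomposition puts a clique entirely inside one bag — forcing width ≥ 2. Combining the bounds, tw(G) = 2.

Treewidth 2.
One optimal decomposition is:
Bags: B1 = {1, 2, 5}  B2 = {1, 2, 6}  B3 = {1, 2, 7}  B4 = {2, 4, 6}  B5 = {2, 6, 8}  B6 = {2, 3, 4}  B7 = {2, 6, 9}
Tree: B1–B2, B2–B3, B2–B4, B2–B5, B4–B6, B2–B7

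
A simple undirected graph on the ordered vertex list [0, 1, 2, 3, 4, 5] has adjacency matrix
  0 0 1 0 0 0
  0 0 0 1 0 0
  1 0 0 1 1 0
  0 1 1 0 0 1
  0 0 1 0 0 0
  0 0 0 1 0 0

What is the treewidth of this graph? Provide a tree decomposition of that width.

Every bag has size at most 2, so the width is 2 − 1 = 1 and tw(G) ≤ 1. G has an edge, so its treewidth is at least 1. Hence tw(G) = 1 exactly.

Treewidth 1.
Bags: B1 = {2, 3}  B2 = {3, 5}  B3 = {0, 2}  B4 = {2, 4}  B5 = {1, 3}
Tree: B1–B2, B1–B3, B1–B4, B2–B5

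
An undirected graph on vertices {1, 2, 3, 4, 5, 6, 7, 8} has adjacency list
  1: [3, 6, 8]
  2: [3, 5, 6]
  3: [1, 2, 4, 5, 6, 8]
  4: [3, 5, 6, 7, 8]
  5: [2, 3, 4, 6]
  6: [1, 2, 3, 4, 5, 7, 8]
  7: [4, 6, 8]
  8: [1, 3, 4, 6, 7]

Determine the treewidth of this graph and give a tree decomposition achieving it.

The largest bag has 4 vertices, giving width 3; this decomposition certifies tw(G) ≤ 3. For the lower bound, the 4 vertices {1, 3, 6, 8} are pairwise adjacent, and any tree decomposition puts a clique entirely inside one bag — forcing width ≥ 3. Therefore the treewidth is 3.

Treewidth 3.
Bags: B1 = {1, 3, 6, 8}  B2 = {3, 4, 6, 8}  B3 = {3, 4, 5, 6}  B4 = {4, 6, 7, 8}  B5 = {2, 3, 5, 6}
Tree: B1–B2, B2–B3, B2–B4, B3–B5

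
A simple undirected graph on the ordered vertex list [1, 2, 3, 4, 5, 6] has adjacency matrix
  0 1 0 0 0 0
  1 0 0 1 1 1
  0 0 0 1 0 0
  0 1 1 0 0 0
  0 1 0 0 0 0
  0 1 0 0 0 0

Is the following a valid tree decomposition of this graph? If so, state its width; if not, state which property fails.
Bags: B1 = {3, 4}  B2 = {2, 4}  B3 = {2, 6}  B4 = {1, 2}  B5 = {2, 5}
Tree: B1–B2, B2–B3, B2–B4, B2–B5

Yes; width 1.

Vertex coverage: the bags together contain {1, 2, 3, 4, 5, 6}, the full vertex set. Edge coverage: each edge of G has both endpoints in at least one bag. Running intersection: for every vertex, the bags containing it form a connected subtree. All three properties hold, so this is a valid tree decomposition of width max|bag| − 1 = 1, and hence tw(G) ≤ 1.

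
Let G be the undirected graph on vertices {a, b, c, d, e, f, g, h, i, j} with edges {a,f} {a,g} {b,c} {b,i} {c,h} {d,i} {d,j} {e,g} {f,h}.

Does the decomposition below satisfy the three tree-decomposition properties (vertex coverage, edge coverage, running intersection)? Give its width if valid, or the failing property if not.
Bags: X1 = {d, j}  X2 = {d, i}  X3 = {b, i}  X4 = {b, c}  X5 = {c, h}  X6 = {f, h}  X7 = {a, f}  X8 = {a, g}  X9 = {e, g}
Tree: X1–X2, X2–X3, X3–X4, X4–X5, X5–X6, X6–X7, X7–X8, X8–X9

Vertex coverage: the bags together contain {a, b, c, d, e, f, g, h, i, j}, the full vertex set. Edge coverage: each edge of G has both endpoints in at least one bag. Running intersection: for every vertex, the bags containing it form a connected subtree. All three properties hold, so this is a valid tree decomposition of width max|bag| − 1 = 1, and hence tw(G) ≤ 1.

Yes; width 1.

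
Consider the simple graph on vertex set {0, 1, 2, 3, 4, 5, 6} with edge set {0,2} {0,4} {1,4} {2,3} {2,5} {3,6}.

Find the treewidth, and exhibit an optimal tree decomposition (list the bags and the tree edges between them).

Treewidth 1.
Bags: B1 = {2, 3}  B2 = {3, 6}  B3 = {2, 5}  B4 = {0, 2}  B5 = {0, 4}  B6 = {1, 4}
Tree: B1–B2, B1–B3, B3–B4, B4–B5, B5–B6

Every bag has size at most 2, so the width is 2 − 1 = 1 and tw(G) ≤ 1. Since G has at least one edge (e.g. 3–2), it is not an edgeless graph, so tw(G) ≥ 1. The upper and lower bounds meet at 1, so that is the treewidth.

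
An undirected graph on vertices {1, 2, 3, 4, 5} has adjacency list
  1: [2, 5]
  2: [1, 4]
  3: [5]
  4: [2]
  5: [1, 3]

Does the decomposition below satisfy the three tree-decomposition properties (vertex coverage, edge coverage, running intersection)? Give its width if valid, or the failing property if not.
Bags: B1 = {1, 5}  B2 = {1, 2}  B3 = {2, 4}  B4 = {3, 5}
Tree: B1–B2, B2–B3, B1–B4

Every vertex of G appears in some bag (union = {1, 2, 3, 4, 5}); every edge is covered by a bag; and for each vertex v the set of bags containing v is connected in the bag tree. The decomposition is therefore valid. The largest bag has 2 vertices, so the width is 1.

Yes; width 1.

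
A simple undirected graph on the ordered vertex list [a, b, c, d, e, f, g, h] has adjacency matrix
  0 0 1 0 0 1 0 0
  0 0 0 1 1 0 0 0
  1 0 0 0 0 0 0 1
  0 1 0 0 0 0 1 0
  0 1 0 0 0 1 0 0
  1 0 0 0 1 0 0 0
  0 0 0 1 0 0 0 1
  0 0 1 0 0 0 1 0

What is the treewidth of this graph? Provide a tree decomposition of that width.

Every bag has size at most 3, so the width is 3 − 1 = 2 and tw(G) ≤ 2. For the lower bound, G contains the cycle g–h–c–a–f–e–b–d–g, so G is not a forest; only forests have treewidth ≤ 1, hence tw(G) ≥ 2. The upper and lower bounds meet at 2, so that is the treewidth.

Treewidth 2.
Bags: B1 = {c, g, h}  B2 = {a, c, g}  B3 = {a, f, g}  B4 = {e, f, g}  B5 = {b, e, g}  B6 = {b, d, g}
Tree: B1–B2, B2–B3, B3–B4, B4–B5, B5–B6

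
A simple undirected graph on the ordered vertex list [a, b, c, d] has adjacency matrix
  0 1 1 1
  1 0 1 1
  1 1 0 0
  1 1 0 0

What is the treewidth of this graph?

2

A width-2 tree decomposition is:
Bags: B1 = {a, b, c}  B2 = {a, b, d}
Tree: B1–B2
Every bag has size at most 3, so the width is 3 − 1 = 2 and tw(G) ≤ 2. On the other hand G contains the 3-clique {a, b, d}. A clique must lie in a single bag of any decomposition, so no decomposition can have width below 2. Therefore the treewidth is 2.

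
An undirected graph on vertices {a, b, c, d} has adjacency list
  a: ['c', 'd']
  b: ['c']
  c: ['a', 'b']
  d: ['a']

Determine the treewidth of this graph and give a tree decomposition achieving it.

Every bag has size at most 2, so the width is 2 − 1 = 1 and tw(G) ≤ 1. Any graph with an edge has treewidth ≥ 1, and G has the edge d–a. The upper and lower bounds meet at 1, so that is the treewidth.

Treewidth 1.
One such decomposition:
Bags: B1 = {a, d}  B2 = {a, c}  B3 = {b, c}
Tree: B1–B2, B2–B3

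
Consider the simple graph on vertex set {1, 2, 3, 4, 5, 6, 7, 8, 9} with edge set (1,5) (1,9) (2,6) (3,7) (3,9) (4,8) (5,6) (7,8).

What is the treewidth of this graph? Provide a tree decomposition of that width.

The largest bag has 2 vertices, giving width 1; this decomposition certifies tw(G) ≤ 1. Since G has at least one edge (e.g. 4–8), it is not an edgeless graph, so tw(G) ≥ 1. Therefore the treewidth is 1.

Treewidth 1.
One optimal decomposition is:
Bags: B1 = {4, 8}  B2 = {7, 8}  B3 = {3, 7}  B4 = {3, 9}  B5 = {1, 9}  B6 = {1, 5}  B7 = {5, 6}  B8 = {2, 6}
Tree: B1–B2, B2–B3, B3–B4, B4–B5, B5–B6, B6–B7, B7–B8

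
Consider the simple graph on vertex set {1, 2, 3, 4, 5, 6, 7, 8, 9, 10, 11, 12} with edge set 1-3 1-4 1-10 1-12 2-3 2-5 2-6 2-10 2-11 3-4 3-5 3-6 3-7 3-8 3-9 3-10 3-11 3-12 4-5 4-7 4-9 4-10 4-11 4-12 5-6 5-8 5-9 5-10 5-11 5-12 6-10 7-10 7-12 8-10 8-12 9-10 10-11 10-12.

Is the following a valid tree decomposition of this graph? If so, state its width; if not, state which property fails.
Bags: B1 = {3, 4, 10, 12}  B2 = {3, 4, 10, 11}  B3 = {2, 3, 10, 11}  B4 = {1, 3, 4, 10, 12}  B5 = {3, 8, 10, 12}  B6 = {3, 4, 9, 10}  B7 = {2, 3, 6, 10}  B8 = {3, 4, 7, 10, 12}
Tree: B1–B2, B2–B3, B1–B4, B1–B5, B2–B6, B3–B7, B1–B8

No — vertex 5 appears in no bag.

A tree decomposition must satisfy three properties: every vertex lies in some bag; for every edge, both endpoints lie together in some bag; and for every vertex, the bags containing it form a connected subtree. Here vertex 5 appears in no bag, so the decomposition is invalid.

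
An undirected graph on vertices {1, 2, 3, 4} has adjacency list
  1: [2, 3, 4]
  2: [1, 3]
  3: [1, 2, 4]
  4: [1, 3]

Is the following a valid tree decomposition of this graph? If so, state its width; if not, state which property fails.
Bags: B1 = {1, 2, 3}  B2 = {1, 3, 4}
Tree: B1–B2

Yes; width 2.

Checking the three conditions: (i) the bags cover all of {1, 2, 3, 4}; (ii) for each edge, some bag contains both endpoints; (iii) the bags containing any fixed vertex form a subtree. All hold, so the decomposition is valid with width 3 − 1 = 2.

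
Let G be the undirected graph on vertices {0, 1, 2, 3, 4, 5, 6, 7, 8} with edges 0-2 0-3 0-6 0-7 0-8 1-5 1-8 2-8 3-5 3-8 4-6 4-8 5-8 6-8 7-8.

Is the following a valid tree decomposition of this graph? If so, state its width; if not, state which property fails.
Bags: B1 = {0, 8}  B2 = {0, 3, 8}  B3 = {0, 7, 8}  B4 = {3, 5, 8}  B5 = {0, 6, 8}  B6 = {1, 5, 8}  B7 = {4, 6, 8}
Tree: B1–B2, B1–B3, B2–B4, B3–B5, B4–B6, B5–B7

No — vertex 2 appears in no bag.

A tree decomposition must satisfy three properties: every vertex lies in some bag; for every edge, both endpoints lie together in some bag; and for every vertex, the bags containing it form a connected subtree. Here vertex 2 appears in no bag, so the decomposition is invalid.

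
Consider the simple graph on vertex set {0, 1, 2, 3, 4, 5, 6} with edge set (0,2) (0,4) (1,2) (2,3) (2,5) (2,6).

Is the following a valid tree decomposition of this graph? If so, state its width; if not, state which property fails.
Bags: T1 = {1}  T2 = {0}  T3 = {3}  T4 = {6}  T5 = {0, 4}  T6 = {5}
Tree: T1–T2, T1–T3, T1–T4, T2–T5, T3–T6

A tree decomposition must satisfy three properties: every vertex lies in some bag; for every edge, both endpoints lie together in some bag; and for every vertex, the bags containing it form a connected subtree. Here vertex 2 appears in no bag, so the decomposition is invalid.

No — vertex 2 appears in no bag.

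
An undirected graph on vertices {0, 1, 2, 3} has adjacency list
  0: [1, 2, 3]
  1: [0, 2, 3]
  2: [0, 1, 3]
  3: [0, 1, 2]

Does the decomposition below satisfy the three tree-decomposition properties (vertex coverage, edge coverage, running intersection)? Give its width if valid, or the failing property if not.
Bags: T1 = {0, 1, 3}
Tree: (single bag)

A tree decomposition must satisfy three properties: every vertex lies in some bag; for every edge, both endpoints lie together in some bag; and for every vertex, the bags containing it form a connected subtree. Here vertex 2 appears in no bag, so the decomposition is invalid.

No — vertex 2 appears in no bag.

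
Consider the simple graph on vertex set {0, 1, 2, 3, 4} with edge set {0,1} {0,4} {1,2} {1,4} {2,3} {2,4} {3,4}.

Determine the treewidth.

2

A width-2 tree decomposition is:
Bags: B1 = {2, 3, 4}  B2 = {1, 2, 4}  B3 = {0, 1, 4}
Tree: B1–B2, B2–B3
The largest bag has 3 vertices, giving width 2; this decomposition certifies tw(G) ≤ 2. For the lower bound, the 3 vertices {0, 1, 4} are pairwise adjacent, and any tree decomposition puts a clique entirely inside one bag — forcing width ≥ 2. Hence tw(G) = 2 exactly.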